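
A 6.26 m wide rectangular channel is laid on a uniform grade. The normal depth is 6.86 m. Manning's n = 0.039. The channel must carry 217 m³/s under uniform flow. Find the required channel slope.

S = 0.014

Flow area A = b·y = 6.26 × 6.86 = 42.94 m². Wetted perimeter P = b + 2y = 6.26 + 2×6.86 = 19.98 m.
Hydraulic radius R = A/P = 42.94/19.98 = 2.149 m.
From Manning's equation, S = [nQ / (1 A R^(2/3))]² = [0.039 × 217 / (1 × 42.94 × 2.149^(2/3))]² = 0.014.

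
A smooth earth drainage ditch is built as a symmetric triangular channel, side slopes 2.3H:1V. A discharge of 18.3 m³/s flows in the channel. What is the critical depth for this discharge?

At critical depth, Q² T / (g A³) = 1, i.e. A³/T = Q²/g = 18.3²/9.81 = 34.14.
Try y = 2.1 m: A³/T = 108 — high.
Try y = 1.28 m: A³/T = 9.088 — low.
Try y = 1.67 m: A³/T = 34.36 — close enough.

y_c = 1.67 m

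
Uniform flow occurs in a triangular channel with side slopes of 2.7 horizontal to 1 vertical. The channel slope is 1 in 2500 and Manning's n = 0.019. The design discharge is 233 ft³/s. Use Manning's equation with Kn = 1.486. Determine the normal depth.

Manning's equation rearranged: A R^(2/3) = nQ / (1.486·√S) = 0.019 × 233 / (1.486 × √0.0004) = 149.
Try y = 4.1 ft: A R^(2/3) = 70.17 — short.
Try y = 5.44 ft: A R^(2/3) = 149.2 — close enough.

y_n = 5.44 ft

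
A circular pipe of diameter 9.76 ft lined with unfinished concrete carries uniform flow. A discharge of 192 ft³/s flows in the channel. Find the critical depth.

At critical depth, Q² T / (g A³) = 1, i.e. A³/T = Q²/g = 192²/32.2 = 1145.
Trying y = 2.39 ft: A³/T = 341.5 — low.
Trying y = 4.16 ft: A³/T = 2912 — high.
Trying y = 3.26 ft: A³/T = 1140 — close enough.

y_c = 3.26 ft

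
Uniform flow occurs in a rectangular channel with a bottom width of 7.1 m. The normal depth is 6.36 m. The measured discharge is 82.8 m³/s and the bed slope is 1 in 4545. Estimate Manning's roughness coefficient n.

n = 0.014

Flow area A = b·y = 7.1 × 6.36 = 45.16 m². Wetted perimeter P = b + 2y = 7.1 + 2×6.36 = 19.82 m.
Hydraulic radius R = A/P = 45.16/19.82 = 2.278 m.
Rearranging Manning's equation: n = (1/Q) A R^(2/3) S^(1/2) = (1/82.8) × 45.16 × 2.278^(2/3) × √0.00022 = 0.014.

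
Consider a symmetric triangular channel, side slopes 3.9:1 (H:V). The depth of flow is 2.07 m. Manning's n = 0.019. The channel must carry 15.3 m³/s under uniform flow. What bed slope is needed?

For a triangular section with side slope z = 3.9: A = zy² = 3.9×2.07² = 16.71 m²; P = 2y√(1+z²) = 2×2.07×4.026 = 16.67 m.
Hydraulic radius R = A/P = 16.71/16.67 = 1.003 m.
From Manning's equation, S = [nQ / (1 A R^(2/3))]² = [0.019 × 15.3 / (1 × 16.71 × 1.003^(2/3))]² = 0.000302.

S = 0.000302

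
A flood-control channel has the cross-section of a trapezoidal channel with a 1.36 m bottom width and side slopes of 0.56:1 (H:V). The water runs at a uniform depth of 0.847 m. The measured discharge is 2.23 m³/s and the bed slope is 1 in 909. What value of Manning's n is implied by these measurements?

With bottom width b = 1.36 m and side slope z = 0.56: A = (b + zy)y = (1.36 + 0.56×0.847)×0.847 = 1.554 m²; P = b + 2y√(1+z²) = 1.36 + 2×0.847×1.146 = 3.302 m.
Hydraulic radius R = A/P = 1.554/3.302 = 0.4706 m.
Rearranging Manning's equation: n = (1/Q) A R^(2/3) S^(1/2) = (1/2.23) × 1.554 × 0.4706^(2/3) × √0.0011 = 0.014.

n = 0.014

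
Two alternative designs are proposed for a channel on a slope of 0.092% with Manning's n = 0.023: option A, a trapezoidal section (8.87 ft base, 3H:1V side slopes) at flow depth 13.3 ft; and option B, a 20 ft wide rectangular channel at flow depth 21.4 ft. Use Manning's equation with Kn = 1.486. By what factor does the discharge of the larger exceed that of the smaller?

Channel A: With bottom width b = 8.87 ft and side slope z = 3: A = (b + zy)y = (8.87 + 3×13.3)×13.3 = 648.6 ft²; P = b + 2y√(1+z²) = 8.87 + 2×13.3×3.162 = 92.99 ft. Hydraulic radius R = A/P = 648.6/92.99 = 6.976 ft. Q_A = (1.486/0.023)·648.6·6.976^(2/3)·√0.00092 = 4641 ft³/s.
Channel B: Flow area A = b·y = 20 × 21.4 = 428 ft². Wetted perimeter P = b + 2y = 20 + 2×21.4 = 62.8 ft. Hydraulic radius R = A/P = 428/62.8 = 6.815 ft. Q_B = (1.486/0.023)·428·6.815^(2/3)·√0.00092 = 3015 ft³/s.
The larger discharge is 4641 ft³/s and the smaller is 3015 ft³/s; the ratio is 1.54.

1.54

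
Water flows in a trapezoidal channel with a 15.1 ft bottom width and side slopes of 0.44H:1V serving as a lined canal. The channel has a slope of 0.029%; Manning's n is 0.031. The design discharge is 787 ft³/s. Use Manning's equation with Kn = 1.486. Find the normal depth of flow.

Manning's equation rearranged: A R^(2/3) = nQ / (1.486·√S) = 0.031 × 787 / (1.486 × √0.00029) = 964.1.
At y = 10.4 ft: A R^(2/3) = 630.6 — too small.
At y = 13.4 ft: A R^(2/3) = 963.7 — ≈ 964.1.

y_n = 13.4 ft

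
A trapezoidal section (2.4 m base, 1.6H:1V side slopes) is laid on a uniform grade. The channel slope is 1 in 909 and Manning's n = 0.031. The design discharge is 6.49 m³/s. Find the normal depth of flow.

Manning's equation rearranged: A R^(2/3) = nQ / (1·√S) = 0.031 × 6.49 / (√0.0011) = 6.066.
At y = 1.56 m: A R^(2/3) = 7.234 — over.
At y = 0.979 m: A R^(2/3) = 2.875 — short.
At y = 1.43 m: A R^(2/3) = 6.062 — close enough.

y_n = 1.43 m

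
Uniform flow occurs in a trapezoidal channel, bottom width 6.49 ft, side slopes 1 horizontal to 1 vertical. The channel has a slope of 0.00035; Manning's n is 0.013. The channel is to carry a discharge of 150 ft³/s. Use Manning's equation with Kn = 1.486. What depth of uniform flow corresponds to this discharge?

Manning's equation rearranged: A R^(2/3) = nQ / (1.486·√S) = 0.013 × 150 / (1.486 × √0.00035) = 70.14.
Trying y = 4.75 ft: A R^(2/3) = 103 — high.
Trying y = 3 ft: A R^(2/3) = 43.69 — low.
Trying y = 3.88 ft: A R^(2/3) = 70.19 — close enough.

y_n = 3.88 ft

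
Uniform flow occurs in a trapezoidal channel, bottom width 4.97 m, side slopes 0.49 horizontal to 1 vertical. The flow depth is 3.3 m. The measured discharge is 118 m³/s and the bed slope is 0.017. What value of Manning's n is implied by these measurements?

n = 0.0351

With bottom width b = 4.97 m and side slope z = 0.49: A = (b + zy)y = (4.97 + 0.49×3.3)×3.3 = 21.74 m²; P = b + 2y√(1+z²) = 4.97 + 2×3.3×1.114 = 12.32 m.
Hydraulic radius R = A/P = 21.74/12.32 = 1.764 m.
Rearranging Manning's equation: n = (1/Q) A R^(2/3) S^(1/2) = (1/118) × 21.74 × 1.764^(2/3) × √0.017 = 0.0351.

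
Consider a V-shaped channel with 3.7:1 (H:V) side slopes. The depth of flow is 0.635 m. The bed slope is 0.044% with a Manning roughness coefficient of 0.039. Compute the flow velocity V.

For a triangular section with side slope z = 3.7: A = zy² = 3.7×0.635² = 1.492 m²; P = 2y√(1+z²) = 2×0.635×3.833 = 4.868 m.
Hydraulic radius R = A/P = 1.492/4.868 = 0.3065 m.
From Manning's equation, V = (1/n) R^(2/3) S^(1/2) = (1/0.039) × 0.3065^(2/3) × 0.00044^(1/2) = 0.245 m/s.

V = 0.245 m/s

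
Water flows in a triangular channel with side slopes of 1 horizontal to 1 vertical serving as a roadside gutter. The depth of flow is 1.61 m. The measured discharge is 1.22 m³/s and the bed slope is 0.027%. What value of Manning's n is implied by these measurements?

For a triangular section with side slope z = 1: A = zy² = 1×1.61² = 2.592 m²; P = 2y√(1+z²) = 2×1.61×1.414 = 4.554 m.
Hydraulic radius R = A/P = 2.592/4.554 = 0.5692 m.
Rearranging Manning's equation: n = (1/Q) A R^(2/3) S^(1/2) = (1/1.22) × 2.592 × 0.5692^(2/3) × √0.00027 = 0.024.

n = 0.024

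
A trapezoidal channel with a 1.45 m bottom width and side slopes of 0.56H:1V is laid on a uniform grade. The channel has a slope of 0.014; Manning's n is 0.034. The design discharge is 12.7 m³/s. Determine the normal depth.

y_n = 1.76 m

Manning's equation rearranged: A R^(2/3) = nQ / (1·√S) = 0.034 × 12.7 / (√0.014) = 3.649.
Trying y = 1.92 m: A R^(2/3) = 4.277 — high.
Trying y = 1.32 m: A R^(2/3) = 2.159 — low.
Trying y = 1.76 m: A R^(2/3) = 3.637 — ≈ 3.649.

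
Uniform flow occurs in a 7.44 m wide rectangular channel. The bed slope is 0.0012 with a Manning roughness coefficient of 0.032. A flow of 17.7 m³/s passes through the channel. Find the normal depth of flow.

Manning's equation rearranged: A R^(2/3) = nQ / (1·√S) = 0.032 × 17.7 / (√0.0012) = 16.35.
Try y = 1.32 m: A R^(2/3) = 9.652 — low.
Try y = 2.16 m: A R^(2/3) = 19.79 — high.
Try y = 1.89 m: A R^(2/3) = 16.35 — close enough.

y_n = 1.89 m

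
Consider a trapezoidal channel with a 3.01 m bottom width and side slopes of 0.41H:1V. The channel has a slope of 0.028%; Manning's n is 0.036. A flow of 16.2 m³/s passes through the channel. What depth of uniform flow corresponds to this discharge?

y_n = 4.78 m

Manning's equation rearranged: A R^(2/3) = nQ / (1·√S) = 0.036 × 16.2 / (√0.00028) = 34.85.
Try y = 6.1 m: A R^(2/3) = 54.7 — over.
Try y = 3.87 m: A R^(2/3) = 23.97 — short.
Try y = 4.78 m: A R^(2/3) = 34.9 — close enough.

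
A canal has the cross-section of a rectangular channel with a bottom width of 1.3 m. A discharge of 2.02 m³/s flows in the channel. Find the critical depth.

y_c = 0.627 m

For a rectangular channel, critical depth y_c = (q²/g)^(1/3) where q = Q/b = 2.02/1.3 = 1.554 m²/s.
So y_c = (1.554²/9.81)^(1/3) = 0.627 m.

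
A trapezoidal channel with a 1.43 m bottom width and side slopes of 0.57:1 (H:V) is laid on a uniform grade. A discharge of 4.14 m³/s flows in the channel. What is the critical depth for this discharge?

y_c = 0.843 m

At critical depth, Q² T / (g A³) = 1, i.e. A³/T = Q²/g = 4.14²/9.81 = 1.747.
Try y = 0.613 m: A³/T = 0.6096 — too small.
Try y = 1.06 m: A³/T = 3.8 — too large.
Try y = 0.843 m: A³/T = 1.747 — matches.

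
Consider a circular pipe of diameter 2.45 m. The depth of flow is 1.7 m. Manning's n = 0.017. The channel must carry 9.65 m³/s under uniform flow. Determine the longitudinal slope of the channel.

For a circular section of diameter D = 2.45 m at depth y = 1.7 m, the central angle is θ = 2 arccos(1 − 2y/D) = 3.938 rad. Then A = (D²/8)(θ − sin θ) = 3.491 m² and P = Dθ/2 = 4.824 m.
Hydraulic radius R = A/P = 3.491/4.824 = 0.7237 m.
From Manning's equation, S = [nQ / (1 A R^(2/3))]² = [0.017 × 9.65 / (1 × 3.491 × 0.7237^(2/3))]² = 0.0034.

S = 0.0034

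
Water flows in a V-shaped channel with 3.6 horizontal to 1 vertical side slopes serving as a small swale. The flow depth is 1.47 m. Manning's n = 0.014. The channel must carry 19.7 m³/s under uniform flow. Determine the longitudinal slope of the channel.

For a triangular section with side slope z = 3.6: A = zy² = 3.6×1.47² = 7.779 m²; P = 2y√(1+z²) = 2×1.47×3.736 = 10.98 m.
Hydraulic radius R = A/P = 7.779/10.98 = 0.7082 m.
From Manning's equation, S = [nQ / (1 A R^(2/3))]² = [0.014 × 19.7 / (1 × 7.779 × 0.7082^(2/3))]² = 0.00199.

S = 0.00199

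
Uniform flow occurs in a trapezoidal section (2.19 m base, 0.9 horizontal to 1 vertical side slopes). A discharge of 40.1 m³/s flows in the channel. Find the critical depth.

y_c = 2.36 m

At critical depth, Q² T / (g A³) = 1, i.e. A³/T = Q²/g = 40.1²/9.81 = 163.9.
Trying y = 2.56 m: A³/T = 224 — high.
Trying y = 2.36 m: A³/T = 163.9 — ≈ 163.9.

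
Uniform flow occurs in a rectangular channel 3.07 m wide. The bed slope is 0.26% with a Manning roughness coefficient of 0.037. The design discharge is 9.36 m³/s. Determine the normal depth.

Manning's equation rearranged: A R^(2/3) = nQ / (1·√S) = 0.037 × 9.36 / (√0.0026) = 6.792.
Trying y = 1.88 m: A R^(2/3) = 5.159 — short.
Trying y = 2.78 m: A R^(2/3) = 8.472 — over.
Trying y = 2.33 m: A R^(2/3) = 6.793 — close enough.

y_n = 2.33 m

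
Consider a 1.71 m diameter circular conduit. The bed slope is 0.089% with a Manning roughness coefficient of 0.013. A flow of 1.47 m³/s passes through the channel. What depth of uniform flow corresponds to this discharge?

Manning's equation rearranged: A R^(2/3) = nQ / (1·√S) = 0.013 × 1.47 / (√0.00089) = 0.6406.
Trying y = 0.632 m: A R^(2/3) = 0.3795 — too small.
Trying y = 0.846 m: A R^(2/3) = 0.64 — ≈ 0.6406.

y_n = 0.846 m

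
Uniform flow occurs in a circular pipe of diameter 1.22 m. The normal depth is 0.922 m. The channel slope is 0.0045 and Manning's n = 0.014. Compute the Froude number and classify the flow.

For a circular section of diameter D = 1.22 m at depth y = 0.922 m, the central angle is θ = 2 arccos(1 − 2y/D) = 4.215 rad. Then A = (D²/8)(θ − sin θ) = 0.9478 m² and P = Dθ/2 = 2.571 m.
Hydraulic radius R = A/P = 0.9478/2.571 = 0.3686 m.
V = (1/n) R^(2/3) √S = (1/0.014) × 0.3686^(2/3) × √0.0045 = 2.463 m/s. Hydraulic depth D_h = A/T = 0.9478/1.048 = 0.9041 m.
Froude number Fr = V/√(g·D_h) = 2.463/√(9.81×0.9041) = 0.827, which is less than 1, so the flow is subcritical.

subcritical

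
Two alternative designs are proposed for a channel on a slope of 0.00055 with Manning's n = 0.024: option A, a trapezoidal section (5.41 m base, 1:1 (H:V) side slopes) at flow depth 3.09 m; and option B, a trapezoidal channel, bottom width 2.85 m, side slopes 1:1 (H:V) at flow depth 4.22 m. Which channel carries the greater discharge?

Channel A: With bottom width b = 5.41 m and side slope z = 1: A = (b + zy)y = (5.41 + 1×3.09)×3.09 = 26.27 m²; P = b + 2y√(1+z²) = 5.41 + 2×3.09×1.414 = 14.15 m. Hydraulic radius R = A/P = 26.27/14.15 = 1.856 m. Q_A = (1/0.024)·26.27·1.856^(2/3)·√0.00055 = 38.76 m³/s.
Channel B: With bottom width b = 2.85 m and side slope z = 1: A = (b + zy)y = (2.85 + 1×4.22)×4.22 = 29.84 m²; P = b + 2y√(1+z²) = 2.85 + 2×4.22×1.414 = 14.79 m. Hydraulic radius R = A/P = 29.84/14.79 = 2.018 m. Q_B = (1/0.024)·29.84·2.018^(2/3)·√0.00055 = 46.55 m³/s.
Q_A = 38.76 m³/s vs Q_B = 46.55 m³/s, so channel B carries more.

channel B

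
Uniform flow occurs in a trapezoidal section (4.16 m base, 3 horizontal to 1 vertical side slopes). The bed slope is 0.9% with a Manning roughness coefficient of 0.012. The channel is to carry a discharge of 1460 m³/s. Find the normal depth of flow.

Manning's equation rearranged: A R^(2/3) = nQ / (1·√S) = 0.012 × 1460 / (√0.009) = 184.7.
At y = 3.76 m: A R^(2/3) = 94.53 — low.
At y = 6.21 m: A R^(2/3) = 311 — high.
At y = 5 m: A R^(2/3) = 184.7 — ≈ 184.7.

y_n = 5 m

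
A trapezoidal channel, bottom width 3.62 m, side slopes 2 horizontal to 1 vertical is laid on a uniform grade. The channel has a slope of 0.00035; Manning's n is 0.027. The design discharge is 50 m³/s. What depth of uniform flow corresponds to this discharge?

y_n = 3.87 m

Manning's equation rearranged: A R^(2/3) = nQ / (1·√S) = 0.027 × 50 / (√0.00035) = 72.16.
Trying y = 2.74 m: A R^(2/3) = 33.69 — too small.
Trying y = 4.75 m: A R^(2/3) = 115 — too large.
Trying y = 3.87 m: A R^(2/3) = 72.11 — close enough.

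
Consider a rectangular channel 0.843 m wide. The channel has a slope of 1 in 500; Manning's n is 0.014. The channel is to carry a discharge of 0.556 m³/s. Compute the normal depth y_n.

y_n = 0.54 m

Manning's equation rearranged: A R^(2/3) = nQ / (1·√S) = 0.014 × 0.556 / (√0.002) = 0.1741.
At y = 0.458 m: A R^(2/3) = 0.1405 — low.
At y = 0.645 m: A R^(2/3) = 0.2186 — high.
At y = 0.54 m: A R^(2/3) = 0.1742 — close enough.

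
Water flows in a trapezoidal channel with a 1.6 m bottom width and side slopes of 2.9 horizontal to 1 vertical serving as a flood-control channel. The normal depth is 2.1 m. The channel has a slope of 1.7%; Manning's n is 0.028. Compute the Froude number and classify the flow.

With bottom width b = 1.6 m and side slope z = 2.9: A = (b + zy)y = (1.6 + 2.9×2.1)×2.1 = 16.15 m²; P = b + 2y√(1+z²) = 1.6 + 2×2.1×3.068 = 14.48 m.
Hydraulic radius R = A/P = 16.15/14.48 = 1.115 m.
V = (1/n) R^(2/3) √S = (1/0.028) × 1.115^(2/3) × √0.017 = 5.007 m/s. Hydraulic depth D_h = A/T = 16.15/13.78 = 1.172 m.
Froude number Fr = V/√(g·D_h) = 5.007/√(9.81×1.172) = 1.48, which is greater than 1, so the flow is supercritical.

supercritical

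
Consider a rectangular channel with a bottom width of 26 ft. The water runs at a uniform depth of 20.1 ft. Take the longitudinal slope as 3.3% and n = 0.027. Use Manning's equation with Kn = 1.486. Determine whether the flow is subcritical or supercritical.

supercritical

Flow area A = b·y = 26 × 20.1 = 522.6 ft². Wetted perimeter P = b + 2y = 26 + 2×20.1 = 66.2 ft.
Hydraulic radius R = A/P = 522.6/66.2 = 7.894 ft.
V = (1.486/n) R^(2/3) √S = (1.486/0.027) × 7.894^(2/3) × √0.033 = 39.64 ft/s. Hydraulic depth D_h = A/T = 522.6/26 = 20.1 ft.
Froude number Fr = V/√(g·D_h) = 39.64/√(32.2×20.1) = 1.56, which is greater than 1, so the flow is supercritical.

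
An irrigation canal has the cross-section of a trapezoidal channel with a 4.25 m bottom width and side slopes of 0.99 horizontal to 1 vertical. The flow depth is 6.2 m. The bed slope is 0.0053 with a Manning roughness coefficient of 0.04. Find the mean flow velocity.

V = 3.76 m/s

With bottom width b = 4.25 m and side slope z = 0.99: A = (b + zy)y = (4.25 + 0.99×6.2)×6.2 = 64.41 m²; P = b + 2y√(1+z²) = 4.25 + 2×6.2×1.407 = 21.7 m.
Hydraulic radius R = A/P = 64.41/21.7 = 2.968 m.
From Manning's equation, V = (1/n) R^(2/3) S^(1/2) = (1/0.04) × 2.968^(2/3) × 0.0053^(1/2) = 3.76 m/s.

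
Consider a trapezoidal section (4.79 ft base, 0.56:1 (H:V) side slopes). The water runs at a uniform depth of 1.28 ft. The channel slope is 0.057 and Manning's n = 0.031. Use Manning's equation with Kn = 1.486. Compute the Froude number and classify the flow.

With bottom width b = 4.79 ft and side slope z = 0.56: A = (b + zy)y = (4.79 + 0.56×1.28)×1.28 = 7.049 ft²; P = b + 2y√(1+z²) = 4.79 + 2×1.28×1.146 = 7.724 ft.
Hydraulic radius R = A/P = 7.049/7.724 = 0.9126 ft.
V = (1.486/n) R^(2/3) √S = (1.486/0.031) × 0.9126^(2/3) × √0.057 = 10.77 ft/s. Hydraulic depth D_h = A/T = 7.049/6.224 = 1.133 ft.
Froude number Fr = V/√(g·D_h) = 10.77/√(32.2×1.133) = 1.78, which is greater than 1, so the flow is supercritical.

supercritical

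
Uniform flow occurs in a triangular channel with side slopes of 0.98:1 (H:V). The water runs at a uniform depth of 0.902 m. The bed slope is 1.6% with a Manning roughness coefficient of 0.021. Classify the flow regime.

supercritical

For a triangular section with side slope z = 0.98: A = zy² = 0.98×0.902² = 0.7973 m²; P = 2y√(1+z²) = 2×0.902×1.4 = 2.526 m.
Hydraulic radius R = A/P = 0.7973/2.526 = 0.3157 m.
V = (1/n) R^(2/3) √S = (1/0.021) × 0.3157^(2/3) × √0.016 = 2.793 m/s. Hydraulic depth D_h = A/T = 0.7973/1.768 = 0.451 m.
Froude number Fr = V/√(g·D_h) = 2.793/√(9.81×0.451) = 1.33, which is greater than 1, so the flow is supercritical.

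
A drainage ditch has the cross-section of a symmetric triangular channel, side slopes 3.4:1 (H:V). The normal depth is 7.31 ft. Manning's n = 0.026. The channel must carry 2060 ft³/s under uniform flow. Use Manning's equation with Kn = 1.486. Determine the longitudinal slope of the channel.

S = 0.00739

For a triangular section with side slope z = 3.4: A = zy² = 3.4×7.31² = 181.7 ft²; P = 2y√(1+z²) = 2×7.31×3.544 = 51.81 ft.
Hydraulic radius R = A/P = 181.7/51.81 = 3.506 ft.
From Manning's equation, S = [nQ / (1.486 A R^(2/3))]² = [0.026 × 2060 / (1.486 × 181.7 × 3.506^(2/3))]² = 0.00739.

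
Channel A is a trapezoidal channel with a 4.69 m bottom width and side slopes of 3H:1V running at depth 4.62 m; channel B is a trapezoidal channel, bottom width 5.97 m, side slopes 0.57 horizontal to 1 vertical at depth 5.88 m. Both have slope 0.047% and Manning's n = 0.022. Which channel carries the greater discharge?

Channel A: With bottom width b = 4.69 m and side slope z = 3: A = (b + zy)y = (4.69 + 3×4.62)×4.62 = 85.7 m²; P = b + 2y√(1+z²) = 4.69 + 2×4.62×3.162 = 33.91 m. Hydraulic radius R = A/P = 85.7/33.91 = 2.527 m. Q_A = (1/0.022)·85.7·2.527^(2/3)·√0.00047 = 156.7 m³/s.
Channel B: With bottom width b = 5.97 m and side slope z = 0.57: A = (b + zy)y = (5.97 + 0.57×5.88)×5.88 = 54.81 m²; P = b + 2y√(1+z²) = 5.97 + 2×5.88×1.151 = 19.51 m. Hydraulic radius R = A/P = 54.81/19.51 = 2.81 m. Q_B = (1/0.022)·54.81·2.81^(2/3)·√0.00047 = 107.6 m³/s.
Q_A = 156.7 m³/s vs Q_B = 107.6 m³/s, so channel A carries more.

channel A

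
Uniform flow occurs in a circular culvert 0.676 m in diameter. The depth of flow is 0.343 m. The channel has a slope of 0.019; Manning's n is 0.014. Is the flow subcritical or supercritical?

supercritical

For a circular section of diameter D = 0.676 m at depth y = 0.343 m, the central angle is θ = 2 arccos(1 − 2y/D) = 3.171 rad. Then A = (D²/8)(θ − sin θ) = 0.1828 m² and P = Dθ/2 = 1.072 m.
Hydraulic radius R = A/P = 0.1828/1.072 = 0.1706 m.
V = (1/n) R^(2/3) √S = (1/0.014) × 0.1706^(2/3) × √0.019 = 3.028 m/s. Hydraulic depth D_h = A/T = 0.1828/0.6759 = 0.2705 m.
Froude number Fr = V/√(g·D_h) = 3.028/√(9.81×0.2705) = 1.86, which is greater than 1, so the flow is supercritical.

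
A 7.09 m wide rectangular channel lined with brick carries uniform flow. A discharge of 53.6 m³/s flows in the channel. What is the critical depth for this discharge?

For a rectangular channel, critical depth y_c = (q²/g)^(1/3) where q = Q/b = 53.6/7.09 = 7.56 m²/s.
So y_c = (7.56²/9.81)^(1/3) = 1.8 m.

y_c = 1.8 m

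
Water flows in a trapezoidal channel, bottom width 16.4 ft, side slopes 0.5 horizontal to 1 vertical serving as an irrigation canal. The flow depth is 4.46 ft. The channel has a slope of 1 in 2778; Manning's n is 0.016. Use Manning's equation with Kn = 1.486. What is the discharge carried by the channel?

With bottom width b = 16.4 ft and side slope z = 0.5: A = (b + zy)y = (16.4 + 0.5×4.46)×4.46 = 83.09 ft²; P = b + 2y√(1+z²) = 16.4 + 2×4.46×1.118 = 26.37 ft.
Hydraulic radius R = A/P = 83.09/26.37 = 3.151 ft.
Manning's equation: Q = (1.486/n) A R^(2/3) S^(1/2) = (1.486/0.016) × 83.09 × 3.151^(2/3) × 0.00036^(1/2) = 315 ft³/s.

Q = 315 ft³/s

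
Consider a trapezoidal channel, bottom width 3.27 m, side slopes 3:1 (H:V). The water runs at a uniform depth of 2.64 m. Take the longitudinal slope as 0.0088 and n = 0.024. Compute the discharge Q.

Q = 150 m³/s

With bottom width b = 3.27 m and side slope z = 3: A = (b + zy)y = (3.27 + 3×2.64)×2.64 = 29.54 m²; P = b + 2y√(1+z²) = 3.27 + 2×2.64×3.162 = 19.97 m.
Hydraulic radius R = A/P = 29.54/19.97 = 1.48 m.
Manning's equation: Q = (1/n) A R^(2/3) S^(1/2) = (1/0.024) × 29.54 × 1.48^(2/3) × 0.0088^(1/2) = 150 m³/s.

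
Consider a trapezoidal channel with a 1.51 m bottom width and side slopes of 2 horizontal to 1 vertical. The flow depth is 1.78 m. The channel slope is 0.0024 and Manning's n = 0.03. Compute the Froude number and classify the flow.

With bottom width b = 1.51 m and side slope z = 2: A = (b + zy)y = (1.51 + 2×1.78)×1.78 = 9.025 m²; P = b + 2y√(1+z²) = 1.51 + 2×1.78×2.236 = 9.47 m.
Hydraulic radius R = A/P = 9.025/9.47 = 0.9529 m.
V = (1/n) R^(2/3) √S = (1/0.03) × 0.9529^(2/3) × √0.0024 = 1.581 m/s. Hydraulic depth D_h = A/T = 9.025/8.63 = 1.046 m.
Froude number Fr = V/√(g·D_h) = 1.581/√(9.81×1.046) = 0.494, which is less than 1, so the flow is subcritical.

subcritical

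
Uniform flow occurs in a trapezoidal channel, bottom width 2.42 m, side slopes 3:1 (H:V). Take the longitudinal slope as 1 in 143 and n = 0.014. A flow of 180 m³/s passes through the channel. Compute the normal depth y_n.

Manning's equation rearranged: A R^(2/3) = nQ / (1·√S) = 0.014 × 180 / (√0.006993) = 30.13.
Trying y = 2.95 m: A R^(2/3) = 45.05 — high.
Trying y = 1.8 m: A R^(2/3) = 14.26 — low.
Trying y = 2.49 m: A R^(2/3) = 30.16 — ≈ 30.13.

y_n = 2.49 m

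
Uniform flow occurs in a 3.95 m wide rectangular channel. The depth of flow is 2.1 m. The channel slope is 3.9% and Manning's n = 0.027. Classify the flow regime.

supercritical

Flow area A = b·y = 3.95 × 2.1 = 8.295 m². Wetted perimeter P = b + 2y = 3.95 + 2×2.1 = 8.15 m.
Hydraulic radius R = A/P = 8.295/8.15 = 1.018 m.
V = (1/n) R^(2/3) √S = (1/0.027) × 1.018^(2/3) × √0.039 = 7.401 m/s. Hydraulic depth D_h = A/T = 8.295/3.95 = 2.1 m.
Froude number Fr = V/√(g·D_h) = 7.401/√(9.81×2.1) = 1.63, which is greater than 1, so the flow is supercritical.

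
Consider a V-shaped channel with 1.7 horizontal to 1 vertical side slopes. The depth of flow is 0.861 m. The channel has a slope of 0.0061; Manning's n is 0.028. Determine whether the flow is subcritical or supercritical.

For a triangular section with side slope z = 1.7: A = zy² = 1.7×0.861² = 1.26 m²; P = 2y√(1+z²) = 2×0.861×1.972 = 3.396 m.
Hydraulic radius R = A/P = 1.26/3.396 = 0.3711 m.
V = (1/n) R^(2/3) √S = (1/0.028) × 0.3711^(2/3) × √0.0061 = 1.44 m/s. Hydraulic depth D_h = A/T = 1.26/2.927 = 0.4305 m.
Froude number Fr = V/√(g·D_h) = 1.44/√(9.81×0.4305) = 0.701, which is less than 1, so the flow is subcritical.

subcritical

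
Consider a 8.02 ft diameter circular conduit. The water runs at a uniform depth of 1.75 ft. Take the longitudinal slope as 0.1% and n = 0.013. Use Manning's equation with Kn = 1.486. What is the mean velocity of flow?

For a circular section of diameter D = 8.02 ft at depth y = 1.75 ft, the central angle is θ = 2 arccos(1 − 2y/D) = 1.944 rad. Then A = (D²/8)(θ − sin θ) = 8.145 ft² and P = Dθ/2 = 7.796 ft.
Hydraulic radius R = A/P = 8.145/7.796 = 1.045 ft.
From Manning's equation, V = (1.486/n) R^(2/3) S^(1/2) = (1.486/0.013) × 1.045^(2/3) × 0.001^(1/2) = 3.72 ft/s.

V = 3.72 ft/s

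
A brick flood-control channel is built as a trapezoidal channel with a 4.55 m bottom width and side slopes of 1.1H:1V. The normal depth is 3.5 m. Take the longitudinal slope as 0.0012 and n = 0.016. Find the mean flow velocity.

V = 3.4 m/s

With bottom width b = 4.55 m and side slope z = 1.1: A = (b + zy)y = (4.55 + 1.1×3.5)×3.5 = 29.4 m²; P = b + 2y√(1+z²) = 4.55 + 2×3.5×1.487 = 14.96 m.
Hydraulic radius R = A/P = 29.4/14.96 = 1.966 m.
From Manning's equation, V = (1/n) R^(2/3) S^(1/2) = (1/0.016) × 1.966^(2/3) × 0.0012^(1/2) = 3.4 m/s.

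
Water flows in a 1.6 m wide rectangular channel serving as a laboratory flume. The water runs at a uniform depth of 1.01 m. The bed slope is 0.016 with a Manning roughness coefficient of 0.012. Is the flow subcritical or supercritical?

supercritical

Flow area A = b·y = 1.6 × 1.01 = 1.616 m². Wetted perimeter P = b + 2y = 1.6 + 2×1.01 = 3.62 m.
Hydraulic radius R = A/P = 1.616/3.62 = 0.4464 m.
V = (1/n) R^(2/3) √S = (1/0.012) × 0.4464^(2/3) × √0.016 = 6.157 m/s. Hydraulic depth D_h = A/T = 1.616/1.6 = 1.01 m.
Froude number Fr = V/√(g·D_h) = 6.157/√(9.81×1.01) = 1.96, which is greater than 1, so the flow is supercritical.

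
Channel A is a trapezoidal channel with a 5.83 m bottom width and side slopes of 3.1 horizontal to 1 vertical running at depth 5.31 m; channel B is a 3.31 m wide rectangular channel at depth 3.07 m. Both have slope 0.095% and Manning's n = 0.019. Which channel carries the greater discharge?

channel A

Channel A: With bottom width b = 5.83 m and side slope z = 3.1: A = (b + zy)y = (5.83 + 3.1×5.31)×5.31 = 118.4 m²; P = b + 2y√(1+z²) = 5.83 + 2×5.31×3.257 = 40.42 m. Hydraulic radius R = A/P = 118.4/40.42 = 2.928 m. Q_A = (1/0.019)·118.4·2.928^(2/3)·√0.00095 = 393 m³/s.
Channel B: Flow area A = b·y = 3.31 × 3.07 = 10.16 m². Wetted perimeter P = b + 2y = 3.31 + 2×3.07 = 9.45 m. Hydraulic radius R = A/P = 10.16/9.45 = 1.075 m. Q_B = (1/0.019)·10.16·1.075^(2/3)·√0.00095 = 17.3 m³/s.
Q_A = 393 m³/s vs Q_B = 17.3 m³/s, so channel A carries more.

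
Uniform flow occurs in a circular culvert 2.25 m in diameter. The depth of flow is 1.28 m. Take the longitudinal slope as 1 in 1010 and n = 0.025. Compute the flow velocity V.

For a circular section of diameter D = 2.25 m at depth y = 1.28 m, the central angle is θ = 2 arccos(1 − 2y/D) = 3.418 rad. Then A = (D²/8)(θ − sin θ) = 2.336 m² and P = Dθ/2 = 3.845 m.
Hydraulic radius R = A/P = 2.336/3.845 = 0.6074 m.
From Manning's equation, V = (1/n) R^(2/3) S^(1/2) = (1/0.025) × 0.6074^(2/3) × 0.0009901^(1/2) = 0.903 m/s.

V = 0.903 m/s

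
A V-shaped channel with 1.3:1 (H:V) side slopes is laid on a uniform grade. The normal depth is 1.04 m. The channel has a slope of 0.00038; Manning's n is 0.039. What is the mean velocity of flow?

V = 0.277 m/s

For a triangular section with side slope z = 1.3: A = zy² = 1.3×1.04² = 1.406 m²; P = 2y√(1+z²) = 2×1.04×1.64 = 3.411 m.
Hydraulic radius R = A/P = 1.406/3.411 = 0.4122 m.
From Manning's equation, V = (1/n) R^(2/3) S^(1/2) = (1/0.039) × 0.4122^(2/3) × 0.00038^(1/2) = 0.277 m/s.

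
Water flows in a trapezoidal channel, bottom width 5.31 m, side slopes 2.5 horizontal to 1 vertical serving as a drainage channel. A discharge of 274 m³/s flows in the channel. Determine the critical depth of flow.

y_c = 3.84 m

At critical depth, Q² T / (g A³) = 1, i.e. A³/T = Q²/g = 274²/9.81 = 7653.
Trying y = 4.66 m: A³/T = 17260 — over.
Trying y = 3.84 m: A³/T = 7657 — matches.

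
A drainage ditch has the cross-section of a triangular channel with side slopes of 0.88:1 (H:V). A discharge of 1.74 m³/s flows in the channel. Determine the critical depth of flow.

y_c = 0.956 m

At critical depth, Q² T / (g A³) = 1, i.e. A³/T = Q²/g = 1.74²/9.81 = 0.3086.
Try y = 0.759 m: A³/T = 0.09753 — short.
Try y = 0.956 m: A³/T = 0.3092 — close enough.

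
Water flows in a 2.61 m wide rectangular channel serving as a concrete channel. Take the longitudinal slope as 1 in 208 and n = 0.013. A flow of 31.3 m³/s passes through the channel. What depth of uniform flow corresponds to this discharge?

Manning's equation rearranged: A R^(2/3) = nQ / (1·√S) = 0.013 × 31.3 / (√0.004808) = 5.868.
Try y = 2.95 m: A R^(2/3) = 7.203 — over.
Try y = 1.83 m: A R^(2/3) = 3.984 — short.
Try y = 2.49 m: A R^(2/3) = 5.86 — ≈ 5.868.

y_n = 2.49 m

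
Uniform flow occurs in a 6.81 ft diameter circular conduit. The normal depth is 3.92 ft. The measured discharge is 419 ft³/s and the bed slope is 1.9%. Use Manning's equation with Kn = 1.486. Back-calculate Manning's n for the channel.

n = 0.016

For a circular section of diameter D = 6.81 ft at depth y = 3.92 ft, the central angle is θ = 2 arccos(1 − 2y/D) = 3.445 rad. Then A = (D²/8)(θ − sin θ) = 21.71 ft² and P = Dθ/2 = 11.73 ft.
Hydraulic radius R = A/P = 21.71/11.73 = 1.85 ft.
Rearranging Manning's equation: n = (1.486/Q) A R^(2/3) S^(1/2) = (1.486/419) × 21.71 × 1.85^(2/3) × √0.019 = 0.016.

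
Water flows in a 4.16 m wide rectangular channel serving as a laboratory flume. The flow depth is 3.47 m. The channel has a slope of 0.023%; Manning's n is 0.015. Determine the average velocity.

Flow area A = b·y = 4.16 × 3.47 = 14.44 m². Wetted perimeter P = b + 2y = 4.16 + 2×3.47 = 11.1 m.
Hydraulic radius R = A/P = 14.44/11.1 = 1.3 m.
From Manning's equation, V = (1/n) R^(2/3) S^(1/2) = (1/0.015) × 1.3^(2/3) × 0.00023^(1/2) = 1.2 m/s.

V = 1.2 m/s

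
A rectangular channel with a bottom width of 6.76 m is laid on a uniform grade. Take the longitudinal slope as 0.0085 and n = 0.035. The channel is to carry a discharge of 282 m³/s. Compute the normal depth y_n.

Manning's equation rearranged: A R^(2/3) = nQ / (1·√S) = 0.035 × 282 / (√0.0085) = 107.1.
Try y = 6.59 m: A R^(2/3) = 76.13 — too small.
Try y = 9.76 m: A R^(2/3) = 121.9 — too large.
Try y = 8.74 m: A R^(2/3) = 107 — ≈ 107.1.

y_n = 8.74 m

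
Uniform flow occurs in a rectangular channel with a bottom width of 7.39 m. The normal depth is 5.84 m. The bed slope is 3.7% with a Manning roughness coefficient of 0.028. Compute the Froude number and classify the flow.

Flow area A = b·y = 7.39 × 5.84 = 43.16 m². Wetted perimeter P = b + 2y = 7.39 + 2×5.84 = 19.07 m.
Hydraulic radius R = A/P = 43.16/19.07 = 2.263 m.
V = (1/n) R^(2/3) √S = (1/0.028) × 2.263^(2/3) × √0.037 = 11.84 m/s. Hydraulic depth D_h = A/T = 43.16/7.39 = 5.84 m.
Froude number Fr = V/√(g·D_h) = 11.84/√(9.81×5.84) = 1.56, which is greater than 1, so the flow is supercritical.

supercritical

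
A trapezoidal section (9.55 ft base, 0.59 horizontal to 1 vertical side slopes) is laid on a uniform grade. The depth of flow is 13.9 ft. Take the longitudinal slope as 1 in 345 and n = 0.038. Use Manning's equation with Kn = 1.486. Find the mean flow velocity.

With bottom width b = 9.55 ft and side slope z = 0.59: A = (b + zy)y = (9.55 + 0.59×13.9)×13.9 = 246.7 ft²; P = b + 2y√(1+z²) = 9.55 + 2×13.9×1.161 = 41.83 ft.
Hydraulic radius R = A/P = 246.7/41.83 = 5.899 ft.
From Manning's equation, V = (1.486/n) R^(2/3) S^(1/2) = (1.486/0.038) × 5.899^(2/3) × 0.002899^(1/2) = 6.87 ft/s.

V = 6.87 ft/s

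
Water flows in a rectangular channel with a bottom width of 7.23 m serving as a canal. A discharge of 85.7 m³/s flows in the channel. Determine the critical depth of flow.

For a rectangular channel, critical depth y_c = (q²/g)^(1/3) where q = Q/b = 85.7/7.23 = 11.85 m²/s.
So y_c = (11.85²/9.81)^(1/3) = 2.43 m.

y_c = 2.43 m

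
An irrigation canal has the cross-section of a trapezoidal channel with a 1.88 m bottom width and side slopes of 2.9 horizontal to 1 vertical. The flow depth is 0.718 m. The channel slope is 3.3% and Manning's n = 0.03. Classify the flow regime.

supercritical

With bottom width b = 1.88 m and side slope z = 2.9: A = (b + zy)y = (1.88 + 2.9×0.718)×0.718 = 2.845 m²; P = b + 2y√(1+z²) = 1.88 + 2×0.718×3.068 = 6.285 m.
Hydraulic radius R = A/P = 2.845/6.285 = 0.4526 m.
V = (1/n) R^(2/3) √S = (1/0.03) × 0.4526^(2/3) × √0.033 = 3.57 m/s. Hydraulic depth D_h = A/T = 2.845/6.044 = 0.4707 m.
Froude number Fr = V/√(g·D_h) = 3.57/√(9.81×0.4707) = 1.66, which is greater than 1, so the flow is supercritical.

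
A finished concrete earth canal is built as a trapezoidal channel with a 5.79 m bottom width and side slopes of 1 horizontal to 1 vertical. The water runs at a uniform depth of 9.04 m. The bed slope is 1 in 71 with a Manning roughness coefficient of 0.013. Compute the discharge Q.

With bottom width b = 5.79 m and side slope z = 1: A = (b + zy)y = (5.79 + 1×9.04)×9.04 = 134.1 m²; P = b + 2y√(1+z²) = 5.79 + 2×9.04×1.414 = 31.36 m.
Hydraulic radius R = A/P = 134.1/31.36 = 4.275 m.
Manning's equation: Q = (1/n) A R^(2/3) S^(1/2) = (1/0.013) × 134.1 × 4.275^(2/3) × 0.01408^(1/2) = 3220 m³/s.

Q = 3220 m³/s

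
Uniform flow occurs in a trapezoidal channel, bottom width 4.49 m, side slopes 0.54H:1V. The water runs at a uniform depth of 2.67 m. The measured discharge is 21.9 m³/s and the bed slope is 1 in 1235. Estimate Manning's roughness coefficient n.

n = 0.027

With bottom width b = 4.49 m and side slope z = 0.54: A = (b + zy)y = (4.49 + 0.54×2.67)×2.67 = 15.84 m²; P = b + 2y√(1+z²) = 4.49 + 2×2.67×1.136 = 10.56 m.
Hydraulic radius R = A/P = 15.84/10.56 = 1.5 m.
Rearranging Manning's equation: n = (1/Q) A R^(2/3) S^(1/2) = (1/21.9) × 15.84 × 1.5^(2/3) × √0.0008097 = 0.027.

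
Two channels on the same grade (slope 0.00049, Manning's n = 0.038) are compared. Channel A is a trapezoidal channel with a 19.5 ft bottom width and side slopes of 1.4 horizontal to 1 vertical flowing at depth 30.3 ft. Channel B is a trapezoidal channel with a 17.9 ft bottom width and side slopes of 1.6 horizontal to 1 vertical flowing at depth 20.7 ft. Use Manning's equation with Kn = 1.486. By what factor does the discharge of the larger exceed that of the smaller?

Channel A: With bottom width b = 19.5 ft and side slope z = 1.4: A = (b + zy)y = (19.5 + 1.4×30.3)×30.3 = 1876 ft²; P = b + 2y√(1+z²) = 19.5 + 2×30.3×1.72 = 123.8 ft. Hydraulic radius R = A/P = 1876/123.8 = 15.16 ft. Q_A = (1.486/0.038)·1876·15.16^(2/3)·√0.00049 = 9948 ft³/s.
Channel B: With bottom width b = 17.9 ft and side slope z = 1.6: A = (b + zy)y = (17.9 + 1.6×20.7)×20.7 = 1056 ft²; P = b + 2y√(1+z²) = 17.9 + 2×20.7×1.887 = 96.01 ft. Hydraulic radius R = A/P = 1056/96.01 = 11 ft. Q_B = (1.486/0.038)·1056·11^(2/3)·√0.00049 = 4522 ft³/s.
The larger discharge is 9948 ft³/s and the smaller is 4522 ft³/s; the ratio is 2.2.

2.2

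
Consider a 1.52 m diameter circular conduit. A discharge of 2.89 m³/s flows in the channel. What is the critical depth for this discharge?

y_c = 0.878 m

At critical depth, Q² T / (g A³) = 1, i.e. A³/T = Q²/g = 2.89²/9.81 = 0.8514.
Try y = 0.643 m: A³/T = 0.2592 — too small.
Try y = 0.989 m: A³/T = 1.348 — too large.
Try y = 0.878 m: A³/T = 0.8528 — ≈ 0.8514.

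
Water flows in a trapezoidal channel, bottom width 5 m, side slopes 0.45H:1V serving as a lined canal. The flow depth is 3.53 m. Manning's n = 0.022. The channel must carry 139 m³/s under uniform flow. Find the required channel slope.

With bottom width b = 5 m and side slope z = 0.45: A = (b + zy)y = (5 + 0.45×3.53)×3.53 = 23.26 m²; P = b + 2y√(1+z²) = 5 + 2×3.53×1.097 = 12.74 m.
Hydraulic radius R = A/P = 23.26/12.74 = 1.825 m.
From Manning's equation, S = [nQ / (1 A R^(2/3))]² = [0.022 × 139 / (1 × 23.26 × 1.825^(2/3))]² = 0.00775.

S = 0.00775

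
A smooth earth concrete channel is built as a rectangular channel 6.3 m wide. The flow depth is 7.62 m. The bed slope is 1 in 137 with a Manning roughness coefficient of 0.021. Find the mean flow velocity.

Flow area A = b·y = 6.3 × 7.62 = 48.01 m². Wetted perimeter P = b + 2y = 6.3 + 2×7.62 = 21.54 m.
Hydraulic radius R = A/P = 48.01/21.54 = 2.229 m.
From Manning's equation, V = (1/n) R^(2/3) S^(1/2) = (1/0.021) × 2.229^(2/3) × 0.007299^(1/2) = 6.94 m/s.

V = 6.94 m/s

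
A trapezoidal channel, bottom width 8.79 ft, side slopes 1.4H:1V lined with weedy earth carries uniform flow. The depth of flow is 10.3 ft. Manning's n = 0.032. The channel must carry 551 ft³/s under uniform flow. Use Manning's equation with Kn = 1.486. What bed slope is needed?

With bottom width b = 8.79 ft and side slope z = 1.4: A = (b + zy)y = (8.79 + 1.4×10.3)×10.3 = 239.1 ft²; P = b + 2y√(1+z²) = 8.79 + 2×10.3×1.72 = 44.23 ft.
Hydraulic radius R = A/P = 239.1/44.23 = 5.405 ft.
From Manning's equation, S = [nQ / (1.486 A R^(2/3))]² = [0.032 × 551 / (1.486 × 239.1 × 5.405^(2/3))]² = 0.00026.

S = 0.00026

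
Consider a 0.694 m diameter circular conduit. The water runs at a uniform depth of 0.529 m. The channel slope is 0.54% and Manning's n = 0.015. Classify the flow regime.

subcritical

For a circular section of diameter D = 0.694 m at depth y = 0.529 m, the central angle is θ = 2 arccos(1 − 2y/D) = 4.246 rad. Then A = (D²/8)(θ − sin θ) = 0.3094 m² and P = Dθ/2 = 1.473 m.
Hydraulic radius R = A/P = 0.3094/1.473 = 0.21 m.
V = (1/n) R^(2/3) √S = (1/0.015) × 0.21^(2/3) × √0.0054 = 1.731 m/s. Hydraulic depth D_h = A/T = 0.3094/0.5909 = 0.5236 m.
Froude number Fr = V/√(g·D_h) = 1.731/√(9.81×0.5236) = 0.764, which is less than 1, so the flow is subcritical.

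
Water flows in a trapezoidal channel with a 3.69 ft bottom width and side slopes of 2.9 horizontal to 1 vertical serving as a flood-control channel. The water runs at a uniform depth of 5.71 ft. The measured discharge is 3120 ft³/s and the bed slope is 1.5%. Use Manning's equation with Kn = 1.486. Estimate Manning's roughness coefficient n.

n = 0.014

With bottom width b = 3.69 ft and side slope z = 2.9: A = (b + zy)y = (3.69 + 2.9×5.71)×5.71 = 115.6 ft²; P = b + 2y√(1+z²) = 3.69 + 2×5.71×3.068 = 38.72 ft.
Hydraulic radius R = A/P = 115.6/38.72 = 2.986 ft.
Rearranging Manning's equation: n = (1.486/Q) A R^(2/3) S^(1/2) = (1.486/3120) × 115.6 × 2.986^(2/3) × √0.015 = 0.014.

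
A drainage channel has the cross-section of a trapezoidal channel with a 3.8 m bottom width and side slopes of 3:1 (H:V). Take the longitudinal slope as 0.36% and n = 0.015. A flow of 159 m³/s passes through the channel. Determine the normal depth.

y_n = 2.61 m

Manning's equation rearranged: A R^(2/3) = nQ / (1·√S) = 0.015 × 159 / (√0.0036) = 39.75.
Trying y = 2.28 m: A R^(2/3) = 29.36 — short.
Trying y = 3.02 m: A R^(2/3) = 55.23 — over.
Trying y = 2.61 m: A R^(2/3) = 39.68 — ≈ 39.75.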